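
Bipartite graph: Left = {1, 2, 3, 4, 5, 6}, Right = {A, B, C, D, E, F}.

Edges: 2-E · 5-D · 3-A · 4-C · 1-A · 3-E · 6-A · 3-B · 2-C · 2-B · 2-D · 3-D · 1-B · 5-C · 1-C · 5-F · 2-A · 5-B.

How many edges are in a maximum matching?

One maximum matching: 1–B, 2–E, 3–D, 4–C, 5–F, 6–A.
This saturates every left vertex, so 6 is the maximum.

6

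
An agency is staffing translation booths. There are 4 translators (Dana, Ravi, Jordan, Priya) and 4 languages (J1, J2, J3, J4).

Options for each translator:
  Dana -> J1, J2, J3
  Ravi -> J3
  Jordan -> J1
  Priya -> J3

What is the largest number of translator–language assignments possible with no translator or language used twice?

One maximum matching: Dana-J2, Ravi-J3, Jordan-J1.
The set {Ravi, Priya} has only 1 neighbour ({J3}), so by Hall's theorem at most 3 of the 4 translators can be matched.

3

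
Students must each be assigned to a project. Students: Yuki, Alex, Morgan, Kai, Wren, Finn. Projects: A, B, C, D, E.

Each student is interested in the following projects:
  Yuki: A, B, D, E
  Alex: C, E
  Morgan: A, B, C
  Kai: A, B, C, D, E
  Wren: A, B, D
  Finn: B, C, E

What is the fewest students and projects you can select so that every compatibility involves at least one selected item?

5

{A, B, C, D, E} is a vertex cover of size 5: every edge has an endpoint in this set.
No smaller cover exists because Yuki–D, Alex–E, Morgan–C, Kai–A, Wren–B is a matching of size 5, and a cover must include an endpoint of each of these disjoint edges (König's theorem).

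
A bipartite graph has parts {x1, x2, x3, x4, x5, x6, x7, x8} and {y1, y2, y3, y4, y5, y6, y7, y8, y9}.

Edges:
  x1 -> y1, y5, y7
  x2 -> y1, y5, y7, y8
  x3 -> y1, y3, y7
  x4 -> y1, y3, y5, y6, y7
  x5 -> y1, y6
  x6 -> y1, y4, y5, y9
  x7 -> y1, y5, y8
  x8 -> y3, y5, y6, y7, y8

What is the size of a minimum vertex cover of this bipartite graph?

The 7 edges x1–y5, x2–y8, x3–y3, x4–y7, x5–y6, x6–y4, x7–y1 form a matching, so any vertex cover needs at least 7 vertices (one per matched edge).
Conversely {x6, y1, y3, y5, y6, y7, y8} meets every edge and has exactly 7 vertices, so 7 is optimal.

7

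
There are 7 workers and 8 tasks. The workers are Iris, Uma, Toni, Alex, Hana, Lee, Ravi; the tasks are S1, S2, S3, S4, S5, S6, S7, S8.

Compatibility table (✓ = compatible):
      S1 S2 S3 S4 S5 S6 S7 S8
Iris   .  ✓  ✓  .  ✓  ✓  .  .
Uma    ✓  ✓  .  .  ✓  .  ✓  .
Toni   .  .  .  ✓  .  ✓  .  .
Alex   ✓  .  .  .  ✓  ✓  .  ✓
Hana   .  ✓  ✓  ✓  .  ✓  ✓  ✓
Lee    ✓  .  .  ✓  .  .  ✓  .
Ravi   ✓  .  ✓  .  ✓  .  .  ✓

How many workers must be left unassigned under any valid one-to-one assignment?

One maximum matching: Iris-S3, Uma-S1, Toni-S4, Alex-S6, Hana-S2, Lee-S7, Ravi-S8.
All 7 workers are matched, so no larger matching exists.
That matches 7 of the 7, leaving 0 unmatched; no matching can do better.

0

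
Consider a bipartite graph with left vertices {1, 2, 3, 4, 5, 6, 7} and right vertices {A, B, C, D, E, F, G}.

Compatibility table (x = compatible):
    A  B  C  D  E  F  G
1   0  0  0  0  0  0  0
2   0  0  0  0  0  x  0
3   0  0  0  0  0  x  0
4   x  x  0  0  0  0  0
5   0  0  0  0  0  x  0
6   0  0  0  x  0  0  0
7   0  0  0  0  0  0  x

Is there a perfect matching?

No

The set {1, 2, 3, 5} has only 1 neighbour ({F}), so by Hall's theorem at most 4 of the 7 left vertices can be matched.
Hence no matching covers every left vertex.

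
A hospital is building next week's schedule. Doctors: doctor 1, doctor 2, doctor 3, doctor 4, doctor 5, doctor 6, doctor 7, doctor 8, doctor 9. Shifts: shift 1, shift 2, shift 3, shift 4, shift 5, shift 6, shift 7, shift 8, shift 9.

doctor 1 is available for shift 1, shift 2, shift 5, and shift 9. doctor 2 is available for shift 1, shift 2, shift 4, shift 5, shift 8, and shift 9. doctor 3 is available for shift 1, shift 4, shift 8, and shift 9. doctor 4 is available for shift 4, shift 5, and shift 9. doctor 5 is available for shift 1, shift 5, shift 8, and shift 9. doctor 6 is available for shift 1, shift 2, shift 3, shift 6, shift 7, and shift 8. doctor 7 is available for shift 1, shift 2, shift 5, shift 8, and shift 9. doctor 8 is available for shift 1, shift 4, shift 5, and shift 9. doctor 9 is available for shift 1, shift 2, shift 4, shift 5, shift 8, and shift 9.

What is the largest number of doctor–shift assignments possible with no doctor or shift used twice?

A valid assignment of size 7: doctor 1–shift 1, doctor 2–shift 2, doctor 3–shift 4, doctor 4–shift 9, doctor 5–shift 8, doctor 6–shift 7, doctor 7–shift 5.
The set {doctor 1, doctor 2, doctor 3, doctor 4, doctor 5, doctor 7, doctor 8, doctor 9} has only 6 neighbours ({shift 1, shift 2, shift 4, shift 5, shift 8, shift 9}), so by Hall's theorem at most 7 of the 9 doctors can be matched.

7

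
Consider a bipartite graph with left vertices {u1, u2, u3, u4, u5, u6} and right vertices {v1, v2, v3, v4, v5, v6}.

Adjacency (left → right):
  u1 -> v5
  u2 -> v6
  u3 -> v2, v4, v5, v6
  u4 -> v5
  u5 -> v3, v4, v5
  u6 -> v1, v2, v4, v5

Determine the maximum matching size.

5

For example, pair u1-v5, u2-v6, u3-v4, u5-v3, u6-v2.
The set {u1, u4} has only 1 neighbour ({v5}), so by Hall's theorem at most 5 of the 6 left vertices can be matched.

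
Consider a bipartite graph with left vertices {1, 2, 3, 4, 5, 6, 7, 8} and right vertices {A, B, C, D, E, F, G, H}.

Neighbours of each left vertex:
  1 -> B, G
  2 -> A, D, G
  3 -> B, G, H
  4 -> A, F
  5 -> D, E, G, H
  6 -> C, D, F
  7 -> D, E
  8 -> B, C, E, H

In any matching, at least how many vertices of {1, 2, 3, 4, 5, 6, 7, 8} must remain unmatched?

A valid assignment of size 8: 1–G, 2–A, 3–H, 4–F, 5–D, 6–C, 7–E, 8–B.
All 8 left vertices are matched, so no larger matching exists.
That matches 8 of the 8, leaving 0 unmatched; no matching can do better.

0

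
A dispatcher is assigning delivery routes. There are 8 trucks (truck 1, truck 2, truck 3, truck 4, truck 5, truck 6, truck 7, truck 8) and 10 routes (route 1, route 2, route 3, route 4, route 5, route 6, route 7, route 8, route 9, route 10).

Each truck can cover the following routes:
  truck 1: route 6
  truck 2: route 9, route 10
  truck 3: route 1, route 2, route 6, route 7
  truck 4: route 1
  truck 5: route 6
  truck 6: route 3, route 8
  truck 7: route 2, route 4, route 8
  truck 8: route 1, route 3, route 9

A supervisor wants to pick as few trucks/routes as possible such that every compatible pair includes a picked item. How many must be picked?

A maximum matching has 7 edges (e.g. truck 1–route 6, truck 2–route 10, truck 3–route 7, truck 4–route 1, truck 6–route 3, truck 7–route 2, truck 8–route 9).
By König's theorem the minimum vertex cover has the same size. One such cover is {truck 2, truck 3, truck 4, truck 6, truck 7, truck 8, route 6}.

7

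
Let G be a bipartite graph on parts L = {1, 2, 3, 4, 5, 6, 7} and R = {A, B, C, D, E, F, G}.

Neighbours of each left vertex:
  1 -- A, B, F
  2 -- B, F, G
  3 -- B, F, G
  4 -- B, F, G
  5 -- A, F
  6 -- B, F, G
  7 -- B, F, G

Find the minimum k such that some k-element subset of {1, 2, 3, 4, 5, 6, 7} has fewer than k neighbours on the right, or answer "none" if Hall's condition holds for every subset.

Take S = {2, 3, 4, 6}. Its neighbourhood is {B, F, G}, so |N(S)| = 3 < |S| = 4.
Every subset of size less than 4 has at least as many neighbours as members, so 4 is the minimum.

4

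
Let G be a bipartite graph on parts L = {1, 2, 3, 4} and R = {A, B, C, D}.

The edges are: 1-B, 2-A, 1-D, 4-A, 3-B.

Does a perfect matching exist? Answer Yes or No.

No

The set {2, 4} has only 1 neighbour ({A}), so by Hall's theorem at most 3 of the 4 left vertices can be matched.
Hence no matching covers every left vertex.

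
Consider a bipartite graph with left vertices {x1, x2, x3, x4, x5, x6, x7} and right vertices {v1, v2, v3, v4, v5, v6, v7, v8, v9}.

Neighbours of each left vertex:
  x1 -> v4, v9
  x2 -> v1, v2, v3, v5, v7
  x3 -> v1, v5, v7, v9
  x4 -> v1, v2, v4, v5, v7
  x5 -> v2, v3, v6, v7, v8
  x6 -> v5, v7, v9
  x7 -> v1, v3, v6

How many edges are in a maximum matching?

7

For example, pair x1–v4, x2–v2, x3–v7, x4–v1, x5–v3, x6–v9, x7–v6.
This saturates every left vertex, so 7 is the maximum.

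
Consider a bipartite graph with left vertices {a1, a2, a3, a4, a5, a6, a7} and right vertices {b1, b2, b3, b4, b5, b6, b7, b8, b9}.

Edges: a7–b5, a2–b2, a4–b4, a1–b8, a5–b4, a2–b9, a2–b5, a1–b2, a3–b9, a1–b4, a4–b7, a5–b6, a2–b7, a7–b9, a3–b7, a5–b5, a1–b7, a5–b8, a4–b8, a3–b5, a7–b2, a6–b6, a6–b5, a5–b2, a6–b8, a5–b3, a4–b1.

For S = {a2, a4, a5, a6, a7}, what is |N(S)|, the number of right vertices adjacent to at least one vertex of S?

The union of neighbours of {a2, a4, a5, a6, a7} is {b1, b2, b3, b4, b5, b6, b7, b8, b9}, which has 9 elements.
Since |N(S)| = 9 ≥ |S| = 5, Hall's condition holds for this subset.

9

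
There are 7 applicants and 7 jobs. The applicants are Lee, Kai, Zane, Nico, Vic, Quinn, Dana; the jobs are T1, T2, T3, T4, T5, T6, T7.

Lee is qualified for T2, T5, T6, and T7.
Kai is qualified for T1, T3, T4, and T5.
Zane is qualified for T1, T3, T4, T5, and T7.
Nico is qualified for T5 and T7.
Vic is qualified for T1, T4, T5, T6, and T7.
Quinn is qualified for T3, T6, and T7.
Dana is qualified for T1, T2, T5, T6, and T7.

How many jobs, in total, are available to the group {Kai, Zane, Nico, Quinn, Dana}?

The union of neighbours of {Kai, Zane, Nico, Quinn, Dana} is {T1, T2, T3, T4, T5, T6, T7}, which has 7 elements.
Since |N(S)| = 7 ≥ |S| = 5, Hall's condition holds for this subset.

7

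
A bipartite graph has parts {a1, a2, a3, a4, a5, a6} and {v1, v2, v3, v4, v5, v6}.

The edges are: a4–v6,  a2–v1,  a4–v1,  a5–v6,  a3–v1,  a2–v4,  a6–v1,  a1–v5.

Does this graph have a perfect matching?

The set {a3, a4, a5, a6} has only 2 neighbours ({v1, v6}), so by Hall's theorem at most 4 of the 6 left vertices can be matched.
Hence no matching covers every left vertex.

No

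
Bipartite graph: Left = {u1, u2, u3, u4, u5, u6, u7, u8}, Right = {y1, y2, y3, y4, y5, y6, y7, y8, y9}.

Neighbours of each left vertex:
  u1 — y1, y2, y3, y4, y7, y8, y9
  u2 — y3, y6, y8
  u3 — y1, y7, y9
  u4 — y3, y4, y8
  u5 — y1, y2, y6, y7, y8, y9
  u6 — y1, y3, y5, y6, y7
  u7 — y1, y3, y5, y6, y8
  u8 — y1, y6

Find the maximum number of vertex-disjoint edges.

8

For example, pair u1→y9, u2→y8, u3→y7, u4→y4, u5→y2, u6→y6, u7→y3, u8→y1.
This saturates every left vertex, so 8 is the maximum.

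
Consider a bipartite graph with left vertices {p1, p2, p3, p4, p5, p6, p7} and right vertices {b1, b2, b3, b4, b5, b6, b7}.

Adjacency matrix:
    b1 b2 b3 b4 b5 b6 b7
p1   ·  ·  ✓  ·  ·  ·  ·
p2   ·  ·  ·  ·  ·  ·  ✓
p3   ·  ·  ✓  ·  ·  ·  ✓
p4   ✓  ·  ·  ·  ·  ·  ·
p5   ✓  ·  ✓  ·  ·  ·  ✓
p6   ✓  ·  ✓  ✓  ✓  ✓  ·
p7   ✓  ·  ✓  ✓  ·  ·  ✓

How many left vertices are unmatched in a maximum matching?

2

A valid assignment of size 5: p1-b3, p2-b7, p4-b1, p6-b5, p7-b4.
The set {p1, p2, p3, p4, p5} has only 3 neighbours ({b1, b3, b7}), so by Hall's theorem at most 5 of the 7 left vertices can be matched.
That matches 5 of the 7, leaving 2 unmatched; no matching can do better.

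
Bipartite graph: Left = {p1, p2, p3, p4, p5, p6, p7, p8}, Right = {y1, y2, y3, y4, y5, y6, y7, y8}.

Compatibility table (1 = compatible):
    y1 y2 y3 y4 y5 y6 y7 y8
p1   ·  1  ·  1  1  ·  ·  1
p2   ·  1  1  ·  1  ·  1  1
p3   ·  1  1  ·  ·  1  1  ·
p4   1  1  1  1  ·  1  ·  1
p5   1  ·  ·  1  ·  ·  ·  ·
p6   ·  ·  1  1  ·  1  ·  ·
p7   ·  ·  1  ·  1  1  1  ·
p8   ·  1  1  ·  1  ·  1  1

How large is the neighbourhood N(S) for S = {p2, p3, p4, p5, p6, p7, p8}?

8

The union of neighbours of {p2, p3, p4, p5, p6, p7, p8} is {y1, y2, y3, y4, y5, y6, y7, y8}, which has 8 elements.
Since |N(S)| = 8 ≥ |S| = 7, Hall's condition holds for this subset.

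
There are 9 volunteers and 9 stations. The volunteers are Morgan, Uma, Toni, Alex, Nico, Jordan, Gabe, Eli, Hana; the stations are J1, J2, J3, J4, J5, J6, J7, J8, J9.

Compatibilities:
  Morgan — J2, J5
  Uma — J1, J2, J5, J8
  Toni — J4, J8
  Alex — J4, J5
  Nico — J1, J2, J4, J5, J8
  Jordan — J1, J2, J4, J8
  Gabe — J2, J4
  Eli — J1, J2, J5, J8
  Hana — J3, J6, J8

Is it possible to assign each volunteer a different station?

No

The set {Morgan, Uma, Toni, Alex, Nico, Jordan, Gabe, Eli} has only 5 neighbours ({J1, J2, J4, J5, J8}), so by Hall's theorem at most 6 of the 9 volunteers can be matched.
Hence no matching covers every volunteer.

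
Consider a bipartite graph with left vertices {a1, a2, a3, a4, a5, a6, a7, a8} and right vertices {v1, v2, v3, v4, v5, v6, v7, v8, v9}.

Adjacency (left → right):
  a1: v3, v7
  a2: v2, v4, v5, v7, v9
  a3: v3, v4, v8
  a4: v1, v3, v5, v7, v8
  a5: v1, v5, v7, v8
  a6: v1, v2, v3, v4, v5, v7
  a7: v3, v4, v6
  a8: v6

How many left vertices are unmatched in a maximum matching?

One maximum matching: a1→v7, a2→v5, a3→v3, a4→v1, a5→v8, a6→v2, a7→v4, a8→v6.
This saturates every left vertex, so 8 is the maximum.
That matches 8 of the 8, leaving 0 unmatched; no matching can do better.

0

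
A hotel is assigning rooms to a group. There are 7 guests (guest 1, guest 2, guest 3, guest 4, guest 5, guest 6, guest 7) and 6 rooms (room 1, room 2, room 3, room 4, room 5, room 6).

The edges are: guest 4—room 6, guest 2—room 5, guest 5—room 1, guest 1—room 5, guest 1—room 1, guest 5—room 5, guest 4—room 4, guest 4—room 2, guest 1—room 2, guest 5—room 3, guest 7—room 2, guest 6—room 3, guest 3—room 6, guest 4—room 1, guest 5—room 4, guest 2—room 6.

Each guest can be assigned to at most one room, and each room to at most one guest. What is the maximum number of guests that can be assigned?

6

For example, pair guest 1→room 2, guest 2→room 5, guest 3→room 6, guest 4→room 1, guest 5→room 4, guest 6→room 3.
The set {guest 1, guest 2, guest 3, guest 4, guest 5, guest 6, guest 7} has only 6 neighbours ({room 1, room 2, room 3, room 4, room 5, room 6}), so by Hall's theorem at most 6 of the 7 guests can be matched.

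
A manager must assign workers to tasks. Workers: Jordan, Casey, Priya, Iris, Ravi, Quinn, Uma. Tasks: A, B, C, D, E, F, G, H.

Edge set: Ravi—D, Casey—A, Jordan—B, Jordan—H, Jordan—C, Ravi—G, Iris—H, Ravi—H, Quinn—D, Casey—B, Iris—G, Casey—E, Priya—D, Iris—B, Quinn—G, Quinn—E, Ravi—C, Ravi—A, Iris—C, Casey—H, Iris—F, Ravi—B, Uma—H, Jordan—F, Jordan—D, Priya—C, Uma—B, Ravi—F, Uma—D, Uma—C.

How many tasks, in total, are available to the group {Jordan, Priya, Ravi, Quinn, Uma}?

The union of neighbours of {Jordan, Priya, Ravi, Quinn, Uma} is {A, B, C, D, E, F, G, H}, which has 8 elements.
Since |N(S)| = 8 ≥ |S| = 5, Hall's condition holds for this subset.

8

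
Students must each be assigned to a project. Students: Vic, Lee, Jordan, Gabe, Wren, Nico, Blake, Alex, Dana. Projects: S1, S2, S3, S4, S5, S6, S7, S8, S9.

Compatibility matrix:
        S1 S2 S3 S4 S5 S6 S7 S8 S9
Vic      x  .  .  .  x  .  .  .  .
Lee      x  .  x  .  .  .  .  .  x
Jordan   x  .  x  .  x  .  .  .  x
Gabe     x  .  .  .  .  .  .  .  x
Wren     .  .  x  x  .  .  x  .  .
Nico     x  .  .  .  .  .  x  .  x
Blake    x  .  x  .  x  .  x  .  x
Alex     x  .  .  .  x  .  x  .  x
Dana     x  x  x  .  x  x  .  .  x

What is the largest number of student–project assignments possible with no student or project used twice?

A valid assignment of size 7: Vic→S5, Lee→S3, Jordan→S1, Gabe→S9, Wren→S4, Nico→S7, Dana→S2.
The set {Vic, Lee, Jordan, Gabe, Nico, Blake, Alex} has only 5 neighbours ({S1, S3, S5, S7, S9}), so by Hall's theorem at most 7 of the 9 students can be matched.

7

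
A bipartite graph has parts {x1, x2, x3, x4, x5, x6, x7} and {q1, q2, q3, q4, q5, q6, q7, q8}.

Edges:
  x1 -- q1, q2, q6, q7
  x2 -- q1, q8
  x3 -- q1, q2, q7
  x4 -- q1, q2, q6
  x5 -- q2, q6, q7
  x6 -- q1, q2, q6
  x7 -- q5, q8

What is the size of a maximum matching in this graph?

A valid assignment of size 6: x1–q6, x2–q8, x3–q7, x4–q1, x5–q2, x7–q5.
The set {x1, x3, x4, x5, x6} has only 4 neighbours ({q1, q2, q6, q7}), so by Hall's theorem at most 6 of the 7 left vertices can be matched.

6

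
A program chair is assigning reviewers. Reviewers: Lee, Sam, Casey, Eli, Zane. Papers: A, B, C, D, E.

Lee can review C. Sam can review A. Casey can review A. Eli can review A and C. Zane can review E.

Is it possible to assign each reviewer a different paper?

The set {Lee, Sam, Casey, Eli} has only 2 neighbours ({A, C}), so by Hall's theorem at most 3 of the 5 reviewers can be matched.
Hence no matching covers every reviewer.

No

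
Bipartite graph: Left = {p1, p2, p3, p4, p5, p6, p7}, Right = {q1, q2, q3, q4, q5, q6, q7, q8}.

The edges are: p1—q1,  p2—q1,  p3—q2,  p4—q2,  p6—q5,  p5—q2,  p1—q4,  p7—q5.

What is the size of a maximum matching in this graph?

4

One maximum matching: p1→q4, p2→q1, p3→q2, p6→q5.
The set {p3, p4, p5, p6, p7} has only 2 neighbours ({q2, q5}), so by Hall's theorem at most 4 of the 7 left vertices can be matched.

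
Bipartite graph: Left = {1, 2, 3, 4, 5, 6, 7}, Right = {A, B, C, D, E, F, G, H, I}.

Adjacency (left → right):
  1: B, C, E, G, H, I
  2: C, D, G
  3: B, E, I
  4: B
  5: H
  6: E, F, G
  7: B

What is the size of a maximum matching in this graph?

One maximum matching: 1-G, 2-C, 3-I, 4-B, 5-H, 6-E.
The set {4, 7} has only 1 neighbour ({B}), so by Hall's theorem at most 6 of the 7 left vertices can be matched.

6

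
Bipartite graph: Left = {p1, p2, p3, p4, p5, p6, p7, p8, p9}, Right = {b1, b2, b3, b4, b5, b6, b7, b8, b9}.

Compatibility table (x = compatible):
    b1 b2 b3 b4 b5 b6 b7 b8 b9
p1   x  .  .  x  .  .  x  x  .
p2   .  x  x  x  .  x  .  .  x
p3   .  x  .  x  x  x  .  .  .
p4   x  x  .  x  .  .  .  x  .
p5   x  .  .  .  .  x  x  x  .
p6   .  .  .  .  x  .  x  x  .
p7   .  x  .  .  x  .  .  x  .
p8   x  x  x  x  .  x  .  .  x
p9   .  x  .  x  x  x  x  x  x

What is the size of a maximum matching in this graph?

9

One maximum matching: p1-b4, p2-b9, p3-b6, p4-b1, p5-b8, p6-b5, p7-b2, p8-b3, p9-b7.
All 9 left vertices are matched, so no larger matching exists.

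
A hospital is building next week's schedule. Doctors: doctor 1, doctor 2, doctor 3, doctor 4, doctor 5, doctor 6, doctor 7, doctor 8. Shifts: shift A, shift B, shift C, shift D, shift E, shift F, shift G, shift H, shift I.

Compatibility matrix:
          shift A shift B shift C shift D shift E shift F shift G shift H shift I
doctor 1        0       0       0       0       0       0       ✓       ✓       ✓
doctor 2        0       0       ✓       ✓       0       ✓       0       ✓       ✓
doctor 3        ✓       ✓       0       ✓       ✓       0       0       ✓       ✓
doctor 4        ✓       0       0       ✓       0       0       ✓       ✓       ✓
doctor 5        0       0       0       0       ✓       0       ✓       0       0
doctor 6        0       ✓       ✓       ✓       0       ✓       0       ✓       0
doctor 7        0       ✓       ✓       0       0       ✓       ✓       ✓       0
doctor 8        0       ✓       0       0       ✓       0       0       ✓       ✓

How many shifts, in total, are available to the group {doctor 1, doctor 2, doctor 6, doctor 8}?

The union of neighbours of {doctor 1, doctor 2, doctor 6, doctor 8} is {shift B, shift C, shift D, shift E, shift F, shift G, shift H, shift I}, which has 8 elements.
Since |N(S)| = 8 ≥ |S| = 4, Hall's condition holds for this subset.

8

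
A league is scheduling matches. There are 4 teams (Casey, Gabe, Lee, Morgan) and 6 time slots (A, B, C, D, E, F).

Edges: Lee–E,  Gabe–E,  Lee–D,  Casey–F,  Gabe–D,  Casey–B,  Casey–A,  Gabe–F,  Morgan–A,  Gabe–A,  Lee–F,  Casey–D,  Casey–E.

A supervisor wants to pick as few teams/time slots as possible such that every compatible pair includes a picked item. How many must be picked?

A maximum matching has 4 edges (e.g. Casey–E, Gabe–F, Lee–D, Morgan–A).
By König's theorem the minimum vertex cover has the same size. One such cover is {Casey, Gabe, Lee, Morgan}.

4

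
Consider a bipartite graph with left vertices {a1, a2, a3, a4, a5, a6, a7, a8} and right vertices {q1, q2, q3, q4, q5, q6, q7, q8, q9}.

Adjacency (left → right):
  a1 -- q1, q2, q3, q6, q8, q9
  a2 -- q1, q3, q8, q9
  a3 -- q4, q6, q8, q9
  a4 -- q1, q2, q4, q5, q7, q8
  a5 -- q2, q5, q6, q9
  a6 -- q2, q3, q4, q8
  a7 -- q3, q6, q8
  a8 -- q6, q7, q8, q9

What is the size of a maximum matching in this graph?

For example, pair a1→q1, a2→q9, a3→q6, a4→q4, a5→q5, a6→q2, a7→q3, a8→q8.
All 8 left vertices are matched, so no larger matching exists.

8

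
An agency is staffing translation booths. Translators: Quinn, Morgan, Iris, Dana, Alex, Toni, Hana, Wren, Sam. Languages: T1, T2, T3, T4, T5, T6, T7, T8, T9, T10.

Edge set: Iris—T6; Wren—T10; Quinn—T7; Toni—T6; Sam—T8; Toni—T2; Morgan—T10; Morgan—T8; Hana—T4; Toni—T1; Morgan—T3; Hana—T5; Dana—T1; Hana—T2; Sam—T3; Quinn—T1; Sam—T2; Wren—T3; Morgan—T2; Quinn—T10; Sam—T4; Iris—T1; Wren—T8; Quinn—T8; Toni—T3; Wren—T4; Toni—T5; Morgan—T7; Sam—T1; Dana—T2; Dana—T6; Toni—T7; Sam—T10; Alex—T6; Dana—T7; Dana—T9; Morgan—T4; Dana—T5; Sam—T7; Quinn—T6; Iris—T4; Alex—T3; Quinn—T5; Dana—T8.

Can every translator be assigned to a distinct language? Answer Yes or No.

One maximum matching: Quinn–T7, Morgan–T4, Iris–T1, Dana–T5, Alex–T6, Toni–T3, Hana–T2, Wren–T8, Sam–T10.
All 9 translators are covered.

Yes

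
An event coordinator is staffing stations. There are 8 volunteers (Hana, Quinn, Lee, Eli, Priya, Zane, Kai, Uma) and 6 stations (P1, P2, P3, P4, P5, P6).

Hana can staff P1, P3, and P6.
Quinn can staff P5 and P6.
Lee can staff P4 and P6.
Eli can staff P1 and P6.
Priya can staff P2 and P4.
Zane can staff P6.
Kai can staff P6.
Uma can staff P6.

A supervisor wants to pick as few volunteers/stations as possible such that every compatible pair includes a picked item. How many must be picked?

The 6 edges Hana–P3, Quinn–P5, Lee–P4, Eli–P1, Priya–P2, Zane–P6 form a matching, so any vertex cover needs at least 6 vertices (one per matched edge).
Conversely {Hana, Quinn, Lee, Eli, Priya, P6} meets every edge and has exactly 6 vertices, so 6 is optimal.

6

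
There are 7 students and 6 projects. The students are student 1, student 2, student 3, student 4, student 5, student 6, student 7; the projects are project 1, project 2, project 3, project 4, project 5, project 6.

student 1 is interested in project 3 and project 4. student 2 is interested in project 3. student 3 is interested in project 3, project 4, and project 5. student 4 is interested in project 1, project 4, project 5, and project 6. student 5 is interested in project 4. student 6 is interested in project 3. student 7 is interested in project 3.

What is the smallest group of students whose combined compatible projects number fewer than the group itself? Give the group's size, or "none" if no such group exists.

Take S = {student 2, student 6}. Its neighbourhood is {project 3}, so |N(S)| = 1 < |S| = 2.
No single vertex violates Hall's condition since each has at least one neighbour, so 2 is the minimum.

2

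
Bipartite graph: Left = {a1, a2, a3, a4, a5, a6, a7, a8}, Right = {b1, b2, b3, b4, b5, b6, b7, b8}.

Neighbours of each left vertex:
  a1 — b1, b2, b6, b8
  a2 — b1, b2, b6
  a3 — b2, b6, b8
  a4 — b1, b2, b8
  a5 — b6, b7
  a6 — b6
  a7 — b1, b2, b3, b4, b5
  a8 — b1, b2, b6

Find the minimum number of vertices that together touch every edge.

The 6 edges a1–b2, a2–b1, a3–b6, a4–b8, a5–b7, a7–b5 form a matching, so any vertex cover needs at least 6 vertices (one per matched edge).
Conversely {a5, a7, b1, b2, b6, b8} meets every edge and has exactly 6 vertices, so 6 is optimal.

6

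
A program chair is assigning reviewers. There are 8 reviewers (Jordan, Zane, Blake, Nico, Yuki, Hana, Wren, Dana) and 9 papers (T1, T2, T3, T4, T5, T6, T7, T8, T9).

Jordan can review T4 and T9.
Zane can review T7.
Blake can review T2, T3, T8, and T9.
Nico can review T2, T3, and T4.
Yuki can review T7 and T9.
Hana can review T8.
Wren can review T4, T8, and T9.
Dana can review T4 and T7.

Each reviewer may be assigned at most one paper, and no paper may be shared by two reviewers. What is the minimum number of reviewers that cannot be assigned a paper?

A valid assignment of size 6: Jordan→T4, Zane→T7, Blake→T2, Nico→T3, Yuki→T9, Hana→T8.
The set {Jordan, Zane, Yuki, Hana, Wren, Dana} has only 4 neighbours ({T4, T7, T8, T9}), so by Hall's theorem at most 6 of the 8 reviewers can be matched.
That matches 6 of the 8, leaving 2 unmatched; no matching can do better.

2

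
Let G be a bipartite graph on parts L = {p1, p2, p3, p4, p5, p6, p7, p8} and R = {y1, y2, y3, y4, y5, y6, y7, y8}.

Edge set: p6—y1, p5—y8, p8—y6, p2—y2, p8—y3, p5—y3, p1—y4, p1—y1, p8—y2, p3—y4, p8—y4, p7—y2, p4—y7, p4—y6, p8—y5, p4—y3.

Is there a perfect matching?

No

The set {p1, p2, p3, p6, p7} has only 3 neighbours ({y1, y2, y4}), so by Hall's theorem at most 6 of the 8 left vertices can be matched.
Hence no matching covers every left vertex.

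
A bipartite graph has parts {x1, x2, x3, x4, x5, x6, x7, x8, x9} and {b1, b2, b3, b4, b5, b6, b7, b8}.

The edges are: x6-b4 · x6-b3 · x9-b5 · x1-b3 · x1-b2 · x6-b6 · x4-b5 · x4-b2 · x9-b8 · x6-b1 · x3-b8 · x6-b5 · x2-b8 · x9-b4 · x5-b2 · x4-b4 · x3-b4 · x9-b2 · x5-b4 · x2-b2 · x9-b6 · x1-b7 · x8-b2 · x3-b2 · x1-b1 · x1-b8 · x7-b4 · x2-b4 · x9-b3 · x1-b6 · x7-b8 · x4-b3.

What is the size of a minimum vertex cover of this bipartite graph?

7

A maximum matching has 7 edges (e.g. x1–b7, x2–b8, x3–b2, x4–b3, x5–b4, x6–b1, x9–b5).
By König's theorem the minimum vertex cover has the same size. One such cover is {x1, x4, x6, x9, b2, b4, b8}.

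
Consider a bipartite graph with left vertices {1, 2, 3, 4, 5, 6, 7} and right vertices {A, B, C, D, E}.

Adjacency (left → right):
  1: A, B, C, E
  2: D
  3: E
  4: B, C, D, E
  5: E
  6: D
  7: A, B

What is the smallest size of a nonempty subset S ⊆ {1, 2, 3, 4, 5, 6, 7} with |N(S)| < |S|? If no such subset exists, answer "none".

2

Take S = {2, 6}. Its neighbourhood is {D}, so |N(S)| = 1 < |S| = 2.
No single vertex violates Hall's condition since each has at least one neighbour, so 2 is the minimum.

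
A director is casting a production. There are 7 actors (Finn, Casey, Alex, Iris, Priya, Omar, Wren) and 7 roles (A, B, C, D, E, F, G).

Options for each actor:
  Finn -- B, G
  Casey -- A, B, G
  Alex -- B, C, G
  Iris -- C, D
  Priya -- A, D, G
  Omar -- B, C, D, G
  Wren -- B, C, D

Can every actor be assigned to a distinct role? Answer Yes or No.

No

The set {Finn, Casey, Alex, Iris, Priya, Omar, Wren} has only 5 neighbours ({A, B, C, D, G}), so by Hall's theorem at most 5 of the 7 actors can be matched.
Hence no matching covers every actor.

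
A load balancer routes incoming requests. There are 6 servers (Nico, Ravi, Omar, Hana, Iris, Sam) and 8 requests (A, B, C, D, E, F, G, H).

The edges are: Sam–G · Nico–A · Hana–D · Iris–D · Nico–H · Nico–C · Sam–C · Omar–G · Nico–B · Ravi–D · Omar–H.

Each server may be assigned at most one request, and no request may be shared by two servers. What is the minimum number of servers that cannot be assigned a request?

2

One maximum matching: Nico–B, Ravi–D, Omar–G, Sam–C.
The set {Ravi, Hana, Iris} has only 1 neighbour ({D}), so by Hall's theorem at most 4 of the 6 servers can be matched.
That matches 4 of the 6, leaving 2 unmatched; no matching can do better.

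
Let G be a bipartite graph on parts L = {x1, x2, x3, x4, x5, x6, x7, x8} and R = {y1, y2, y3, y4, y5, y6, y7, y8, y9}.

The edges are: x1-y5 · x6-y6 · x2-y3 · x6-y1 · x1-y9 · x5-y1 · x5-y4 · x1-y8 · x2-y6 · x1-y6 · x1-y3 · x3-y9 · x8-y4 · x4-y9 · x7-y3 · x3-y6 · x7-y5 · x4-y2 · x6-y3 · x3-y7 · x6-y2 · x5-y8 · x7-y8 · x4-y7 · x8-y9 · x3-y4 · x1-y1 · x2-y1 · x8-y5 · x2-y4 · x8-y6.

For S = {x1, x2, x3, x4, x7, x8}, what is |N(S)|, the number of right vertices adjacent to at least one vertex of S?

The union of neighbours of {x1, x2, x3, x4, x7, x8} is {y1, y2, y3, y4, y5, y6, y7, y8, y9}, which has 9 elements.
Since |N(S)| = 9 ≥ |S| = 6, Hall's condition holds for this subset.

9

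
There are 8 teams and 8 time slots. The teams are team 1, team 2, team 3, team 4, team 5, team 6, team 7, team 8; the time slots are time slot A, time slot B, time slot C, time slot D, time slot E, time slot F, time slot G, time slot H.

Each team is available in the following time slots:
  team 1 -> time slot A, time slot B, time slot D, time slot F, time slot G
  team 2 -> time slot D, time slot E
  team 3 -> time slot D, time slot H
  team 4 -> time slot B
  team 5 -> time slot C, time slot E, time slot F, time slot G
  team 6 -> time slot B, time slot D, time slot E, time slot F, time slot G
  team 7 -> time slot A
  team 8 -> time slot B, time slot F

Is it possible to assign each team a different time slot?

One maximum matching: team 1–time slot G, team 2–time slot D, team 3–time slot H, team 4–time slot B, team 5–time slot C, team 6–time slot E, team 7–time slot A, team 8–time slot F.
All 8 teams are covered.

Yes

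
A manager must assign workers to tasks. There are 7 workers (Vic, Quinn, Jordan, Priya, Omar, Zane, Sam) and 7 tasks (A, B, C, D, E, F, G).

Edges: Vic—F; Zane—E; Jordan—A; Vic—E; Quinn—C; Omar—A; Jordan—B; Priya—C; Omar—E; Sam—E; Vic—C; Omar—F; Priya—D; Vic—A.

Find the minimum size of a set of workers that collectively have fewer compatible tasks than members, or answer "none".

Take S = {Zane, Sam}. Its neighbourhood is {E}, so |N(S)| = 1 < |S| = 2.
No single vertex violates Hall's condition since each has at least one neighbour, so 2 is the minimum.

2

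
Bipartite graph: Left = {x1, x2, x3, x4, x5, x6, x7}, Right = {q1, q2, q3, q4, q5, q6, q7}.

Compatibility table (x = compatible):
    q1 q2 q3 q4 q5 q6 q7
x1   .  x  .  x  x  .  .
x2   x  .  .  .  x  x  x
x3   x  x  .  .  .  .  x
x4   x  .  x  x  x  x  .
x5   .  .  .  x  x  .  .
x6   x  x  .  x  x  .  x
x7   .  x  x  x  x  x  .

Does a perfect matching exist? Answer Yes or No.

Yes

One maximum matching: x1-q2, x2-q7, x3-q1, x4-q3, x5-q5, x6-q4, x7-q6.
All 7 left vertices are covered.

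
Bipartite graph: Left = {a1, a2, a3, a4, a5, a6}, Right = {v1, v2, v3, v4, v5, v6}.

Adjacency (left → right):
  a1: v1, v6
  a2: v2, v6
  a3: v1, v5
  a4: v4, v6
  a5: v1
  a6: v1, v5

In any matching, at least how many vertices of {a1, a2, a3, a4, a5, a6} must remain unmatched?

For example, pair a1–v6, a2–v2, a3–v5, a4–v4, a5–v1.
The set {a3, a5, a6} has only 2 neighbours ({v1, v5}), so by Hall's theorem at most 5 of the 6 left vertices can be matched.
That matches 5 of the 6, leaving 1 unmatched; no matching can do better.

1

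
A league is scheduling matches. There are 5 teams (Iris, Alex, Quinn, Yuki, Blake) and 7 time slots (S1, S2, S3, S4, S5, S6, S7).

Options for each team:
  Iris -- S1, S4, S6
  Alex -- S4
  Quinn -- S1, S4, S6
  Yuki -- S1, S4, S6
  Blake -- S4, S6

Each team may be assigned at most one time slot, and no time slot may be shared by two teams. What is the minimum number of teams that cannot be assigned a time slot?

For example, pair Iris–S1, Alex–S4, Quinn–S6.
The set {Iris, Alex, Quinn, Yuki, Blake} has only 3 neighbours ({S1, S4, S6}), so by Hall's theorem at most 3 of the 5 teams can be matched.
That matches 3 of the 5, leaving 2 unmatched; no matching can do better.

2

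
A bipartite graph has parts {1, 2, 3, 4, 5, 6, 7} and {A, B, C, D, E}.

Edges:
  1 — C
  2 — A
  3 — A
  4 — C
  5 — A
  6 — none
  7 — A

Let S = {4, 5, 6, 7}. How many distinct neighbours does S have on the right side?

2

The union of neighbours of {4, 5, 6, 7} is {A, C}, which has 2 elements.
Since |N(S)| = 2 < |S| = 4, Hall's condition fails for this subset.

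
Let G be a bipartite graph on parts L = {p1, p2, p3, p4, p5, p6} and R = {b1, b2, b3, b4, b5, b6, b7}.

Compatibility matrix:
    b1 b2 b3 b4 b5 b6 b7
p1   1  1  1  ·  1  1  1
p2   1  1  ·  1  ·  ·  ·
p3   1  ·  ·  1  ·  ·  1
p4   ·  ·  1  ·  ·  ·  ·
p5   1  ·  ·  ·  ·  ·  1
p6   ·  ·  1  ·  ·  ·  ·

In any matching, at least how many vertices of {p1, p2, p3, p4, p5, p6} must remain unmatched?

A valid assignment of size 5: p1–b1, p2–b2, p3–b4, p4–b3, p5–b7.
The set {p4, p6} has only 1 neighbour ({b3}), so by Hall's theorem at most 5 of the 6 left vertices can be matched.
That matches 5 of the 6, leaving 1 unmatched; no matching can do better.

1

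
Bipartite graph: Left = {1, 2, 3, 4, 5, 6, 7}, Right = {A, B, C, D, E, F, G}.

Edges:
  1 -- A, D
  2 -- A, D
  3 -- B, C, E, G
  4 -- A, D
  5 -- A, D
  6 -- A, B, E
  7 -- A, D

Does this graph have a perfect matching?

The set {1, 2, 4, 5, 7} has only 2 neighbours ({A, D}), so by Hall's theorem at most 4 of the 7 left vertices can be matched.
Hence no matching covers every left vertex.

No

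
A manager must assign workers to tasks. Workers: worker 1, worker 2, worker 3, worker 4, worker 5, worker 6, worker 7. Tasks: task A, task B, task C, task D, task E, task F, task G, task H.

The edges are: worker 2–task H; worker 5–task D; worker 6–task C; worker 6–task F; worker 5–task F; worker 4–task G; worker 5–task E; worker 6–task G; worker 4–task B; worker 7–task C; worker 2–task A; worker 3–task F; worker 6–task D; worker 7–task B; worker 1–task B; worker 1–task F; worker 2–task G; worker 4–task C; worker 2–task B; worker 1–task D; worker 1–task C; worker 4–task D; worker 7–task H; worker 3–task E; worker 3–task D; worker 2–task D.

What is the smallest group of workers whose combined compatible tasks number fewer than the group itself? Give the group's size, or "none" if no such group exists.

A matching saturating every worker exists, for instance worker 1→task B, worker 2→task A, worker 3→task E, worker 4→task G, worker 5→task F, worker 6→task D, worker 7→task H.
By Hall's marriage theorem, this means |N(S)| ≥ |S| for every subset S, so no violating subset exists.

none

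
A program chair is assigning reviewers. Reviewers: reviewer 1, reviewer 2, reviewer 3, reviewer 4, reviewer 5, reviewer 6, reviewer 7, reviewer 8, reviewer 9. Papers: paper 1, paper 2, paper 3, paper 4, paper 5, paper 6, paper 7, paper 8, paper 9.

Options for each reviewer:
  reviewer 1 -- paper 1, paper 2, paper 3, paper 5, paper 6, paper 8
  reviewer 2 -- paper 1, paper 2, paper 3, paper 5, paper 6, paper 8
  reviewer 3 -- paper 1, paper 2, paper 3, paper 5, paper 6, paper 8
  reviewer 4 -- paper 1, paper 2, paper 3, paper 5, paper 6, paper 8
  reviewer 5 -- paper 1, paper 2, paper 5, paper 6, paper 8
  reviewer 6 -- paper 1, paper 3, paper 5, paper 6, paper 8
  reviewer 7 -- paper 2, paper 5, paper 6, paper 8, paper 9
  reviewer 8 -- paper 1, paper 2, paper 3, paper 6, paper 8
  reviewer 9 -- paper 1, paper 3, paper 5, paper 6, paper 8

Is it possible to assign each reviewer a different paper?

No

The set {reviewer 1, reviewer 2, reviewer 3, reviewer 4, reviewer 5, reviewer 6, reviewer 8, reviewer 9} has only 6 neighbours ({paper 1, paper 2, paper 3, paper 5, paper 6, paper 8}), so by Hall's theorem at most 7 of the 9 reviewers can be matched.
Hence no matching covers every reviewer.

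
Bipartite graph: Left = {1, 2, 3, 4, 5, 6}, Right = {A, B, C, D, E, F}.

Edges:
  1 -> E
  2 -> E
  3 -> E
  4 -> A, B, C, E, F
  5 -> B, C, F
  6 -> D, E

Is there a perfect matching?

The set {1, 2, 3} has only 1 neighbour ({E}), so by Hall's theorem at most 4 of the 6 left vertices can be matched.
Hence no matching covers every left vertex.

No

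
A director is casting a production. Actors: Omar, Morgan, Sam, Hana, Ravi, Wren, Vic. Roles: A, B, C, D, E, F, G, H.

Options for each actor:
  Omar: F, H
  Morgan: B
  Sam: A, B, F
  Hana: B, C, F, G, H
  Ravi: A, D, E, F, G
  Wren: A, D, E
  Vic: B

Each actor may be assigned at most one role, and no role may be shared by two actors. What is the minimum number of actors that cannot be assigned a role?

1

A valid assignment of size 6: Omar→F, Morgan→B, Sam→A, Hana→H, Ravi→G, Wren→E.
The set {Morgan, Vic} has only 1 neighbour ({B}), so by Hall's theorem at most 6 of the 7 actors can be matched.
That matches 6 of the 7, leaving 1 unmatched; no matching can do better.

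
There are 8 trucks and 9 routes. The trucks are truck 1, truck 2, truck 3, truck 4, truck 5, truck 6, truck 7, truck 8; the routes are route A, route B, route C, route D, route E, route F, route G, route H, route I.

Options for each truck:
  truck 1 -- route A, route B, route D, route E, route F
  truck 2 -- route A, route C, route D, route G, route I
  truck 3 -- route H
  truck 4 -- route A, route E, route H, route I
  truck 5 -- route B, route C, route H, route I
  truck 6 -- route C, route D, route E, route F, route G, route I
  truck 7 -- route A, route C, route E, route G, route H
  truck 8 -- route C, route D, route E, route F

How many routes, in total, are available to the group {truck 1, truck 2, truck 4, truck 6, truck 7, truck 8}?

The union of neighbours of {truck 1, truck 2, truck 4, truck 6, truck 7, truck 8} is {route A, route B, route C, route D, route E, route F, route G, route H, route I}, which has 9 elements.
Since |N(S)| = 9 ≥ |S| = 6, Hall's condition holds for this subset.

9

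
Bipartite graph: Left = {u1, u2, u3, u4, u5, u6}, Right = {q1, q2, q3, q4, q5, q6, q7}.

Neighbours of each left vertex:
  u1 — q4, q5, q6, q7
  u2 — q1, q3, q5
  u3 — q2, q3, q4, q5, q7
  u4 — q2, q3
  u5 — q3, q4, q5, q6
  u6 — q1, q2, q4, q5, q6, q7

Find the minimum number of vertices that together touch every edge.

6

The 6 edges u1–q5, u2–q3, u3–q7, u4–q2, u5–q4, u6–q6 form a matching, so any vertex cover needs at least 6 vertices (one per matched edge).
Conversely {u1, u2, u3, u4, u5, u6} meets every edge and has exactly 6 vertices, so 6 is optimal.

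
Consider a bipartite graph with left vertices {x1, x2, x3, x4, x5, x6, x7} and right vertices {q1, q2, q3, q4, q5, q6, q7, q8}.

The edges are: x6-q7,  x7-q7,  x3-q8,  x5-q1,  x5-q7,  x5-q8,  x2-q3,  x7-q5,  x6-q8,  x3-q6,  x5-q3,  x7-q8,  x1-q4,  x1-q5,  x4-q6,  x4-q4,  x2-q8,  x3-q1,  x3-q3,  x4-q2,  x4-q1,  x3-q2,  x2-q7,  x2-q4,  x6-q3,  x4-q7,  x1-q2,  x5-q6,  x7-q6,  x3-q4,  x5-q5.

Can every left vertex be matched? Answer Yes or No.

A valid assignment of size 7: x1-q2, x2-q3, x3-q1, x4-q4, x5-q6, x6-q7, x7-q8.
All 7 left vertices are covered.

Yes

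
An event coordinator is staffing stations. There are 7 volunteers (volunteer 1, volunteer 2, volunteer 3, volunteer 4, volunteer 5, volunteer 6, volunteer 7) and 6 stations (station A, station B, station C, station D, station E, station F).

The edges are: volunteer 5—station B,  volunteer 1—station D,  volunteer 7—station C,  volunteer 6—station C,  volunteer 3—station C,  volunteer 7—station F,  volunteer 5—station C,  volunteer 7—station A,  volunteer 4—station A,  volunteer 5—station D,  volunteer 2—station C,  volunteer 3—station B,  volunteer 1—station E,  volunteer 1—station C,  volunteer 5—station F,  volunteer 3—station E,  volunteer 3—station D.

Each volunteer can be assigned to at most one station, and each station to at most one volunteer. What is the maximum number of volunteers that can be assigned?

One maximum matching: volunteer 1→station E, volunteer 2→station C, volunteer 3→station D, volunteer 4→station A, volunteer 5→station B, volunteer 7→station F.
The set {volunteer 2, volunteer 6} has only 1 neighbour ({station C}), so by Hall's theorem at most 6 of the 7 volunteers can be matched.

6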